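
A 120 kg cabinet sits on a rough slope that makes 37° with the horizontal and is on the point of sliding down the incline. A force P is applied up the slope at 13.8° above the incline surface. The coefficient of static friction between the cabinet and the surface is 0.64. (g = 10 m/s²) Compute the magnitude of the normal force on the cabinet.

On the verge of sliding down the incline, friction equals μN and acts up the slope.
Perpendicular: N + P sin 13.8° = W cos 37° = 958.4 N.
Along incline: P cos 13.8° + μN = W sin 37° with W sin 37° = 722.2 N.
Solving the pair for P and N: P = 133 N, N = 926.6 N (and f = μN = 593.1 N).

N ≈ 927 N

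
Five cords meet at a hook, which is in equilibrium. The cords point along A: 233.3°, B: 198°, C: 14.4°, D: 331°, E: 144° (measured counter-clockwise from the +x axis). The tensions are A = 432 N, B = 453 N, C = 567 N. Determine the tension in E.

T_E ≈ 3030 N

Resolve: ΣF_x = 432 cos 233.3° + 453 cos 198° + 567 cos 14.4° + T_D cos 331° + T_E cos 144° = 0.
        ΣF_y = 432 sin 233.3° + 453 sin 198° + 567 sin 14.4° + T_D sin 331° + T_E sin 144° = 0.
The known terms sum to (-139.8, -345.3) N, so 0.8746 T_D − 0.8090 T_E = 139.8 and -0.4848 T_D + 0.5878 T_E = 345.3.
Solving simultaneously: T_D = 2967 N, T_E = 3035 N.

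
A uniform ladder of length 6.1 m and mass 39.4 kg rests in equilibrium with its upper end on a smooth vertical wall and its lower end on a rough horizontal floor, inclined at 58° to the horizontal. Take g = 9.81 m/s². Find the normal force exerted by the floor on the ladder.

N_floor ≈ 387 N

ΣF_y = 0: N_floor = 39.4×9.81 = 386.51 N.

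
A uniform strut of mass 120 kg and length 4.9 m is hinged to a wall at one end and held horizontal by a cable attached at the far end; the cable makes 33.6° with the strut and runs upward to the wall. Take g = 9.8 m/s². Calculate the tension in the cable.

T ≈ 1060 N

Take torques about the hinge: T sin 33.6° · 4.9 = 120×9.8×2.45 = 2881.2 N·m.
So T = 2881.2 / (0.5534 × 4.9) = 1062.5 N.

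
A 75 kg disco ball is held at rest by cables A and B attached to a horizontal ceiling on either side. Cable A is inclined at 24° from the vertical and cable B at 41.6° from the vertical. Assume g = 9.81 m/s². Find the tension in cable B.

T_B ≈ 329 N

Angles from the horizontal: cable A is 90° − 24° = 66°, cable B is 90° − 41.6° = 48.4°.
Weight W = 75 × 9.81 = 735.8 N acts straight down.
Horizontal: T_A cos 66° = T_B cos 48.4°  →  T_A = 1.632 T_B.
Vertical: T_A sin 66° + T_B sin 48.4° = 735.8.
Substituting the horizontal relation into the vertical equation gives 2.239 T_B = 735.8, so T_B = 328.6 N.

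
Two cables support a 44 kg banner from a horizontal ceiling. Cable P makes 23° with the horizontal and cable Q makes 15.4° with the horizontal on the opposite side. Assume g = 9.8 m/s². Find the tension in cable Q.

T_Q ≈ 639 N

Weight W = 44 × 9.8 = 431.2 N acts straight down.
Horizontal: T_P cos 23° = T_Q cos 15.4°  →  T_P = 1.047 T_Q.
Vertical: T_P sin 23° + T_Q sin 15.4° = 431.2.
Substituting the horizontal relation into the vertical equation gives 0.6748 T_Q = 431.2, so T_Q = 639 N.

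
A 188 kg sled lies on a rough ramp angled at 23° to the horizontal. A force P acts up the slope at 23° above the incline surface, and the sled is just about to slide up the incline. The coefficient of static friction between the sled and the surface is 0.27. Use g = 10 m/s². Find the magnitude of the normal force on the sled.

On the verge of sliding up the incline, friction equals μN and acts down the slope.
Perpendicular: N + P sin 23° = W cos 23° = 1731 N.
Along incline: P cos 23° = W sin 23° + μN  with W sin 23° = 734.6 N.
Solving the pair for P and N: P = 1171 N, N = 1273 N (and f = μN = 343.7 N).

N ≈ 1270 N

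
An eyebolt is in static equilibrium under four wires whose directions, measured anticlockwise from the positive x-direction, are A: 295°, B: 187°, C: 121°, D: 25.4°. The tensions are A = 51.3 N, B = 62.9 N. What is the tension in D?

Resolve: ΣF_x = 51.3 cos 295° + 62.9 cos 187° + T_C cos 121° + T_D cos 25.4° = 0.
        ΣF_y = 51.3 sin 295° + 62.9 sin 187° + T_C sin 121° + T_D sin 25.4° = 0.
The known terms sum to (-40.75, -54.16) N, so -0.5150 T_C + 0.9033 T_D = 40.75 and 0.8572 T_C + 0.4289 T_D = 54.16.
Solving simultaneously: T_C = 31.60 N, T_D = 63.13 N.

T_D ≈ 63.1 N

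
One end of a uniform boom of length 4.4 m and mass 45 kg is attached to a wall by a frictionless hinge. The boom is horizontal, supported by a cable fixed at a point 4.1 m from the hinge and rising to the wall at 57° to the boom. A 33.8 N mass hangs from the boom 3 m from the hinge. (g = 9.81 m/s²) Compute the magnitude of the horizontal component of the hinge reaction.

Take torques about the hinge: T sin 57° · 4.1 = 45×9.81×2.2 + 33.8×3 = 1072.6 N·m.
So T = 1072.6 / (0.8387 × 4.1) = 311.93 N.
ΣF_x = 0: H_x = T cos 57° = 169.89 N.

H_x ≈ 170 N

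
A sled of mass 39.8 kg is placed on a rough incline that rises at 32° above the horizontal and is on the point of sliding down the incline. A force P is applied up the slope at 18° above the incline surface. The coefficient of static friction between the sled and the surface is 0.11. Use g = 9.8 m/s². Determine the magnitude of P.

On the verge of sliding down the incline, friction equals μN and acts up the slope.
Perpendicular: N + P sin 18° = W cos 32° = 330.8 N.
Along incline: P cos 18° + μN = W sin 32° with W sin 32° = 206.7 N.
Solving the pair for P and N: P = 185.7 N, N = 273.4 N (and f = μN = 30.07 N).

P ≈ 186 N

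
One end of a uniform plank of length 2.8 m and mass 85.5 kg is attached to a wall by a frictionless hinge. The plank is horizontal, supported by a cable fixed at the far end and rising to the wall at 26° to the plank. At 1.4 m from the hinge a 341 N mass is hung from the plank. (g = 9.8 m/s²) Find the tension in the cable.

T ≈ 1340 N

Take torques about the hinge: T sin 26° · 2.8 = 85.5×9.8×1.4 + 341×1.4 = 1650.5 N·m.
So T = 1650.5 / (0.4384 × 2.8) = 1344.6 N.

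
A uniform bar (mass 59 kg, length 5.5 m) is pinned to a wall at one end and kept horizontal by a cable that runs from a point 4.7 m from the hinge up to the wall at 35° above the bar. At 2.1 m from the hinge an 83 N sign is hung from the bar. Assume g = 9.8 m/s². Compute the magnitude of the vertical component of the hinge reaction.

|H_y| ≈ 286 N

Take torques about the hinge: T sin 35° · 4.7 = 59×9.8×2.75 + 83×2.1 = 1764.4 N·m.
So T = 1764.4 / (0.5736 × 4.7) = 654.48 N.
ΣF_y = 0: H_y = (59×9.8 + 83) − T sin 35° = 661.2 − 375.39 = 285.81 N.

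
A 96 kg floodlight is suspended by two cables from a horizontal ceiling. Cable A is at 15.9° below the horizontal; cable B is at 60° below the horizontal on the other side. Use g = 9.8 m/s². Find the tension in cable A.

T_A ≈ 485 N

Weight W = 96 × 9.8 = 940.8 N acts straight down.
Horizontal: T_A cos 15.9° = T_B cos 60°  →  T_B = 1.923 T_A.
Vertical: T_A sin 15.9° + T_B sin 60° = 940.8.
Substituting the horizontal relation into the vertical equation gives 1.94 T_A = 940.8, so T_A = 485 N.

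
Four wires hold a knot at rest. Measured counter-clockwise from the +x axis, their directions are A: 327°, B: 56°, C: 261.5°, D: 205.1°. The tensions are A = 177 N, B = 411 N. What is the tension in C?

Resolve: ΣF_x = 177 cos 327° + 411 cos 56° + T_C cos 261.5° + T_D cos 205.1° = 0.
        ΣF_y = 177 sin 327° + 411 sin 56° + T_C sin 261.5° + T_D sin 205.1° = 0.
The known terms sum to (378.3, 244.3) N, so -0.1478 T_C − 0.9056 T_D = -378.3 and -0.9890 T_C − 0.4242 T_D = -244.3.
Solving simultaneously: T_C = 72.99 N, T_D = 405.8 N.

T_C ≈ 73 N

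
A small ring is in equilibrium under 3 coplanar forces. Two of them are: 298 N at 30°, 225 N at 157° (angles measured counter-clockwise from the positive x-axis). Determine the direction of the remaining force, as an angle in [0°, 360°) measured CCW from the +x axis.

θ ≈ 258°

Sum the known components: ΣF_x = 50.96 N, ΣF_y = 236.9 N.
For equilibrium the remaining force must supply (−ΣF_x, −ΣF_y) = (-50.96, -236.9) N.
Magnitude = √((-50.96)² + (-236.9)²) = 242.3 N; direction = atan2(-236.9, -50.96) = 257.9°.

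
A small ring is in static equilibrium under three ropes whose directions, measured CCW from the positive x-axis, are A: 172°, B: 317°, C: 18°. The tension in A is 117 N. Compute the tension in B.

T_B ≈ 58.6 N

Resolve: ΣF_x = 117 cos 172° + T_B cos 317° + T_C cos 18° = 0.
        ΣF_y = 117 sin 172° + T_B sin 317° + T_C sin 18° = 0.
The known terms sum to (-115.9, 16.28) N, so 0.7314 T_B + 0.9511 T_C = 115.9 and -0.6820 T_B + 0.3090 T_C = -16.28.
Solving simultaneously: T_B = 58.64 N, T_C = 76.73 N.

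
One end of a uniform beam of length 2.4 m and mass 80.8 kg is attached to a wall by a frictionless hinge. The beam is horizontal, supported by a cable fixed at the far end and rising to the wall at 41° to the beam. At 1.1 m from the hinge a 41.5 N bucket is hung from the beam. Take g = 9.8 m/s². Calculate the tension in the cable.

Take torques about the hinge: T sin 41° · 2.4 = 80.8×9.8×1.2 + 41.5×1.1 = 995.86 N·m.
So T = 995.86 / (0.6561 × 2.4) = 632.47 N.

T ≈ 632 N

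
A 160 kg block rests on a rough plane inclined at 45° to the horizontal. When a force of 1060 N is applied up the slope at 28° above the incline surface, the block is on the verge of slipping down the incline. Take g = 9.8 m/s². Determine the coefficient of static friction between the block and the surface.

μ ≈ 0.283

On the verge of sliding down the incline, friction is at its maximum μN and acts up the slope.
Perpendicular to incline: N = W cos 45° − P sin 28° = 1109 − 497.6 = 611.1 N.
Along incline: P cos 28° + μN = W sin 45° → μ = (W sin 45° − P cos 28°) / N = 0.2828.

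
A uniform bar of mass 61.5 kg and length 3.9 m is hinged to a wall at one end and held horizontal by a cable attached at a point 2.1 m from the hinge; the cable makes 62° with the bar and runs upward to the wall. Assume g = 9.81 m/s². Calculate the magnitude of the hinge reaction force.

|H| ≈ 301 N

Take torques about the hinge: T sin 62° · 2.1 = 61.5×9.81×1.95 = 1176.5 N·m.
So T = 1176.5 / (0.8829 × 2.1) = 634.49 N.
ΣF_x = 0: H_x = T cos 62° = 297.87 N.
ΣF_y = 0: H_y = (61.5×9.81) − T sin 62° = 603.32 − 560.22 = 43.094 N.
|H| = √(H_x² + H_y²) = √((297.87)² + (43.094)²) = 300.98 N.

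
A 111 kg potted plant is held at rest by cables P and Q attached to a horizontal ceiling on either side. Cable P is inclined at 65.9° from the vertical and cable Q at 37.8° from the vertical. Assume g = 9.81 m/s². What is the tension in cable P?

Angles from the horizontal: cable P is 90° − 65.9° = 24.1°, cable Q is 90° − 37.8° = 52.2°.
Weight W = 111 × 9.81 = 1089 N acts straight down.
Horizontal: T_P cos 24.1° = T_Q cos 52.2°  →  T_Q = 1.489 T_P.
Vertical: T_P sin 24.1° + T_Q sin 52.2° = 1089.
Substituting the horizontal relation into the vertical equation gives 1.585 T_P = 1089, so T_P = 686.9 N.

T_P ≈ 687 N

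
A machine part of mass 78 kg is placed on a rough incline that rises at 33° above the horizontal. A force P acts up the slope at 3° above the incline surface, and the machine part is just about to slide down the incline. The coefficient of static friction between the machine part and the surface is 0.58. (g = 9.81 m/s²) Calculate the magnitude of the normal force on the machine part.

On the verge of sliding down the incline, friction equals μN and acts up the slope.
Perpendicular: N + P sin 3° = W cos 33° = 641.7 N.
Along incline: P cos 3° + μN = W sin 33° with W sin 33° = 416.7 N.
Solving the pair for P and N: P = 46 N, N = 639.3 N (and f = μN = 370.8 N).

N ≈ 639 N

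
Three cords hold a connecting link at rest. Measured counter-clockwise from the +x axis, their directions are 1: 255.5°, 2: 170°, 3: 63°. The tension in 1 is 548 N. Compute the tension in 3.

Resolve: ΣF_x = 548 cos 255.5° + T_2 cos 170° + T_3 cos 63° = 0.
        ΣF_y = 548 sin 255.5° + T_2 sin 170° + T_3 sin 63° = 0.
The known terms sum to (-137.2, -530.5) N, so -0.9848 T_2 + 0.4540 T_3 = 137.2 and 0.1736 T_2 + 0.8910 T_3 = 530.5.
Solving simultaneously: T_2 = 124 N, T_3 = 571.3 N.

T_3 ≈ 571 N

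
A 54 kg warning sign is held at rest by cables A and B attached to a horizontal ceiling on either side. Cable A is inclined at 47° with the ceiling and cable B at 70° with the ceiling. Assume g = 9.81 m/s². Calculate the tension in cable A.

Weight W = 54 × 9.81 = 529.7 N acts straight down.
Horizontal: T_A cos 47° = T_B cos 70°  →  T_B = 1.994 T_A.
Vertical: T_A sin 47° + T_B sin 70° = 529.7.
Substituting the horizontal relation into the vertical equation gives 2.605 T_A = 529.7, so T_A = 203.3 N.

T_A ≈ 203 N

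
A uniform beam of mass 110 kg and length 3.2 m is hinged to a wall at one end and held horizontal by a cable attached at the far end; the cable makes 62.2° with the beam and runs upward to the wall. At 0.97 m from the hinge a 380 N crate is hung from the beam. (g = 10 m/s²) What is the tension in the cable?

T ≈ 752 N

Take torques about the hinge: T sin 62.2° · 3.2 = 110×10×1.6 + 380×0.97 = 2128.6 N·m.
So T = 2128.6 / (0.8846 × 3.2) = 751.98 N.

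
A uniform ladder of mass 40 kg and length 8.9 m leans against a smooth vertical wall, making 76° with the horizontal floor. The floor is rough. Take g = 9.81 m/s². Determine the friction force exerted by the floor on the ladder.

Torques about the foot: N_wall · 8.9 sin 76° = 40×9.81×4.45 cos 76° → N_wall = 48.918 N.
ΣF_x = 0: f_floor = N_wall = 48.918 N.

f ≈ 48.9 N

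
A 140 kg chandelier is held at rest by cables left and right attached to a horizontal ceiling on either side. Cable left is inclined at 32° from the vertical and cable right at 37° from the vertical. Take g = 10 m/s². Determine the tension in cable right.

T_right ≈ 795 N

Angles from the horizontal: cable left is 90° − 32° = 58°, cable right is 90° − 37° = 53°.
Weight W = 140 × 10 = 1400 N acts straight down.
Horizontal: T_left cos 58° = T_right cos 53°  →  T_left = 1.136 T_right.
Vertical: T_left sin 58° + T_right sin 53° = 1400.
Substituting the horizontal relation into the vertical equation gives 1.762 T_right = 1400, so T_right = 794.7 N.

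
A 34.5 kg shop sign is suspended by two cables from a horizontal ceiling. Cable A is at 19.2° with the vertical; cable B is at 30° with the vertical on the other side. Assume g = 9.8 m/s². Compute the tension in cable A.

T_A ≈ 223 N

Angles from the horizontal: cable A is 90° − 19.2° = 70.8°, cable B is 90° − 30° = 60°.
Weight W = 34.5 × 9.8 = 338.1 N acts straight down.
Horizontal: T_A cos 70.8° = T_B cos 60°  →  T_B = 0.6577 T_A.
Vertical: T_A sin 70.8° + T_B sin 60° = 338.1.
Substituting the horizontal relation into the vertical equation gives 1.514 T_A = 338.1, so T_A = 223.3 N.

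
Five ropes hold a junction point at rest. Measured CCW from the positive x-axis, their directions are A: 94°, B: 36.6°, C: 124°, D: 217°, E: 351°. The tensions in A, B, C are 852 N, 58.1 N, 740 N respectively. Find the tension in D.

T_D ≈ 1960 N

Resolve: ΣF_x = 852 cos 94° + 58.1 cos 36.6° + 740 cos 124° + T_D cos 217° + T_E cos 351° = 0.
        ΣF_y = 852 sin 94° + 58.1 sin 36.6° + 740 sin 124° + T_D sin 217° + T_E sin 351° = 0.
The known terms sum to (-426.6, 1498) N, so -0.7986 T_D + 0.9877 T_E = 426.6 and -0.6018 T_D − 0.1564 T_E = -1498.
Solving simultaneously: T_D = 1964 N, T_E = 2020 N.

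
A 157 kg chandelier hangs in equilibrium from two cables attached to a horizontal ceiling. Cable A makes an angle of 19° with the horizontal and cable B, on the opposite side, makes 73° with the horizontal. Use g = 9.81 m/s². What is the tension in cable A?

T_A ≈ 451 N

Weight W = 157 × 9.81 = 1540 N acts straight down.
Horizontal: T_A cos 19° = T_B cos 73°  →  T_B = 3.234 T_A.
Vertical: T_A sin 19° + T_B sin 73° = 1540.
Substituting the horizontal relation into the vertical equation gives 3.418 T_A = 1540, so T_A = 450.6 N.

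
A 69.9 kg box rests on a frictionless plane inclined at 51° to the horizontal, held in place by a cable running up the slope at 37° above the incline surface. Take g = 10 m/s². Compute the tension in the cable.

T ≈ 680 N

Take axes along and perpendicular to the incline. Weight components: W sin 51° = 543.2 N down-slope, W cos 51° = 439.9 N into the surface.
Along incline: T cos 37° = W sin 51° → T = 680.2 N.
Perpendicular: N = W cos 51° − T sin 37° = 30.55 N.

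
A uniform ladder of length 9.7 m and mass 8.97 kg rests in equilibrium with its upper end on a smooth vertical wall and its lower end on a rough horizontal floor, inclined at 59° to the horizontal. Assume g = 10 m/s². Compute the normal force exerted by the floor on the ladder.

N_floor ≈ 89.7 N

ΣF_y = 0: N_floor = 8.97×10 = 89.7 N.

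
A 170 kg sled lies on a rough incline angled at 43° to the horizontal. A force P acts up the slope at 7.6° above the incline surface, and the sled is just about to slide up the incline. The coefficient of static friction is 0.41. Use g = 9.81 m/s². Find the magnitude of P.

On the verge of sliding up the incline, friction equals μN and acts down the slope.
Perpendicular: N + P sin 7.6° = W cos 43° = 1220 N.
Along incline: P cos 7.6° = W sin 43° + μN  with W sin 43° = 1137 N.
Solving the pair for P and N: P = 1566 N, N = 1013 N (and f = μN = 415.1 N).

P ≈ 1570 N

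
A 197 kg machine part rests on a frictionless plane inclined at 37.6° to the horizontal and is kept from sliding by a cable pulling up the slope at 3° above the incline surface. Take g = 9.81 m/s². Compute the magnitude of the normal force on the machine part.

Take axes along and perpendicular to the incline. Weight components: W sin 37.6° = 1179 N down-slope, W cos 37.6° = 1531 N into the surface.
Along incline: T cos 3° = W sin 37.6° → T = 1181 N.
Perpendicular: N = W cos 37.6° − T sin 3° = 1469 N.

N ≈ 1470 N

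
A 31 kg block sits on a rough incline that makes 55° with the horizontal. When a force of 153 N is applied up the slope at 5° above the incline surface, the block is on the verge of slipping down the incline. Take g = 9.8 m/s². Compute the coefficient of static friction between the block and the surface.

μ ≈ 0.599

On the verge of sliding down the incline, friction is at its maximum μN and acts up the slope.
Perpendicular to incline: N = W cos 55° − P sin 5° = 174.3 − 13.33 = 160.9 N.
Along incline: P cos 5° + μN = W sin 55° → μ = (W sin 55° − P cos 5°) / N = 0.5993.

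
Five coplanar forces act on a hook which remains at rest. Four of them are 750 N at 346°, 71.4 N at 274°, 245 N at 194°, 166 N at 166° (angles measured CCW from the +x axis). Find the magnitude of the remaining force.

F ≈ 431 N

Sum the known components: ΣF_x = 333.9 N, ΣF_y = -271.8 N.
For equilibrium the remaining force must supply (−ΣF_x, −ΣF_y) = (-333.9, 271.8) N.
Magnitude = √((-333.9)² + (271.8)²) = 430.5 N; direction = atan2(271.8, -333.9) = 140.9°.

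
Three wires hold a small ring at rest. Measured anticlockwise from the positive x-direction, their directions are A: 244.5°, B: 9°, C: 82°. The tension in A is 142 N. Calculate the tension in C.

T_C ≈ 122 N

Resolve: ΣF_x = 142 cos 244.5° + T_B cos 9° + T_C cos 82° = 0.
        ΣF_y = 142 sin 244.5° + T_B sin 9° + T_C sin 82° = 0.
The known terms sum to (-61.13, -128.2) N, so 0.9877 T_B + 0.1392 T_C = 61.13 and 0.1564 T_B + 0.9903 T_C = 128.2.
Solving simultaneously: T_B = 44.65 N, T_C = 122.4 N.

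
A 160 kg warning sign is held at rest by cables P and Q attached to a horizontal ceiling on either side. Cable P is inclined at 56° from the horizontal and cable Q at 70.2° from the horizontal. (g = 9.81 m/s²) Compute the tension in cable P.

T_P ≈ 659 N

Weight W = 160 × 9.81 = 1570 N acts straight down.
Horizontal: T_P cos 56° = T_Q cos 70.2°  →  T_Q = 1.651 T_P.
Vertical: T_P sin 56° + T_Q sin 70.2° = 1570.
Substituting the horizontal relation into the vertical equation gives 2.382 T_P = 1570, so T_P = 658.9 N.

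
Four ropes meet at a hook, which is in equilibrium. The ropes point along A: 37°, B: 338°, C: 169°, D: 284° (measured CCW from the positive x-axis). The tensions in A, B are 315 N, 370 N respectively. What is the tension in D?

T_D ≈ 180 N

Resolve: ΣF_x = 315 cos 37° + 370 cos 338° + T_C cos 169° + T_D cos 284° = 0.
        ΣF_y = 315 sin 37° + 370 sin 338° + T_C sin 169° + T_D sin 284° = 0.
The known terms sum to (594.6, 50.97) N, so -0.9816 T_C + 0.2419 T_D = -594.6 and 0.1908 T_C − 0.9703 T_D = -50.97.
Solving simultaneously: T_C = 650.2 N, T_D = 180.4 N.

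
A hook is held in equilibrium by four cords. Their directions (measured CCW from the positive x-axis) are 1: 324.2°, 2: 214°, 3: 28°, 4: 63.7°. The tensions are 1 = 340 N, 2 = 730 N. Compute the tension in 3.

T_3 ≈ 45.2 N

Resolve: ΣF_x = 340 cos 324.2° + 730 cos 214° + T_3 cos 28° + T_4 cos 63.7° = 0.
        ΣF_y = 340 sin 324.2° + 730 sin 214° + T_3 sin 28° + T_4 sin 63.7° = 0.
The known terms sum to (-329.4, -607.1) N, so 0.8829 T_3 + 0.4431 T_4 = 329.4 and 0.4695 T_3 + 0.8965 T_4 = 607.1.
Solving simultaneously: T_3 = 45.15 N, T_4 = 653.6 N.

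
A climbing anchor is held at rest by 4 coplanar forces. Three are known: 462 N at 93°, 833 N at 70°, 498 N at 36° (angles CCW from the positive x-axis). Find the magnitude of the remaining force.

Sum the known components: ΣF_x = 663.6 N, ΣF_y = 1537 N.
For equilibrium the remaining force must supply (−ΣF_x, −ΣF_y) = (-663.6, -1537) N.
Magnitude = √((-663.6)² + (-1537)²) = 1674 N; direction = atan2(-1537, -663.6) = 246.6°.

F ≈ 1670 N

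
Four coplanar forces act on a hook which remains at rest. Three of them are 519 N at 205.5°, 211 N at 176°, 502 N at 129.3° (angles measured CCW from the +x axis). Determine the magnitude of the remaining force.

F ≈ 1010 N

Sum the known components: ΣF_x = -996.9 N, ΣF_y = 179.8 N.
For equilibrium the remaining force must supply (−ΣF_x, −ΣF_y) = (996.9, -179.8) N.
Magnitude = √((996.9)² + (-179.8)²) = 1013 N; direction = atan2(-179.8, 996.9) = 349.8°.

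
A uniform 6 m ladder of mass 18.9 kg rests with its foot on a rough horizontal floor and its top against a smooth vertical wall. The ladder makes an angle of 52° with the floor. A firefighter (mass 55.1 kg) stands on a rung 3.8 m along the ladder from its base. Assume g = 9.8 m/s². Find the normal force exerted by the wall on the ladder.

Torques about the foot: N_wall · 6 sin 52° = 18.9×9.8×3 cos 52° + 55.1×9.8×3.8 cos 52° → N_wall = 339.54 N.

N_wall ≈ 340 N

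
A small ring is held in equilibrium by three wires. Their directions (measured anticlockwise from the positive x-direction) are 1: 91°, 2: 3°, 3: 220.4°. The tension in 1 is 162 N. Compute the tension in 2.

T_2 ≈ 206 N

Resolve: ΣF_x = 162 cos 91° + T_2 cos 3° + T_3 cos 220.4° = 0.
        ΣF_y = 162 sin 91° + T_2 sin 3° + T_3 sin 220.4° = 0.
The known terms sum to (-2.827, 162) N, so 0.9986 T_2 − 0.7615 T_3 = 2.827 and 0.0523 T_2 − 0.6481 T_3 = -162.
Solving simultaneously: T_2 = 206.1 N, T_3 = 266.6 N.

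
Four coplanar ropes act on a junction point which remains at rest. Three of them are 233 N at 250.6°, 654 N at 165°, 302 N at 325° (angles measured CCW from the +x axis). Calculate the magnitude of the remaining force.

F ≈ 513 N

Sum the known components: ΣF_x = -461.7 N, ΣF_y = -223.7 N.
For equilibrium the remaining force must supply (−ΣF_x, −ΣF_y) = (461.7, 223.7) N.
Magnitude = √((461.7)² + (223.7)²) = 513.1 N; direction = atan2(223.7, 461.7) = 25.9°.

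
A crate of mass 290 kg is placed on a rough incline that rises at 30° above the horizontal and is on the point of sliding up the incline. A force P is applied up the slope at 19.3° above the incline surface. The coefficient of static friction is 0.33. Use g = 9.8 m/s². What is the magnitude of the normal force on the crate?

On the verge of sliding up the incline, friction equals μN and acts down the slope.
Perpendicular: N + P sin 19.3° = W cos 30° = 2461 N.
Along incline: P cos 19.3° = W sin 30° + μN  with W sin 30° = 1421 N.
Solving the pair for P and N: P = 2121 N, N = 1760 N (and f = μN = 580.9 N).

N ≈ 1760 N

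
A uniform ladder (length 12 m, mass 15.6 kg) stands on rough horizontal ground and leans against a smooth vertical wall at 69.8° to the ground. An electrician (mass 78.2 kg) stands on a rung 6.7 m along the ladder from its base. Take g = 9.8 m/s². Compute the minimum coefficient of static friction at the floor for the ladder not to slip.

ΣF_y = 0: N_floor = 15.6×9.8 + 78.2×9.8 = 919.24 N.
Torques about the foot: N_wall · 12 sin 69.8° = 15.6×9.8×6 cos 69.8° + 78.2×9.8×6.7 cos 69.8° → N_wall = 185.56 N.
ΣF_x = 0: f_floor = N_wall = 185.56 N.
μ_min = f_floor / N_floor = 185.56 / 919.24 = 0.2019.

μ_min ≈ 0.202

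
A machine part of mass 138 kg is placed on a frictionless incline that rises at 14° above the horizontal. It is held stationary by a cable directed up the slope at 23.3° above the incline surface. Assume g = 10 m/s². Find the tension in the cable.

T ≈ 363 N

Take axes along and perpendicular to the incline. Weight components: W sin 14° = 333.9 N down-slope, W cos 14° = 1339 N into the surface.
Along incline: T cos 23.3° = W sin 14° → T = 363.5 N.
Perpendicular: N = W cos 14° − T sin 23.3° = 1195 N.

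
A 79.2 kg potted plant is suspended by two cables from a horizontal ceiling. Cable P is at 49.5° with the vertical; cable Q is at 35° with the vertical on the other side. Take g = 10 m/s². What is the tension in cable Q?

Angles from the horizontal: cable P is 90° − 49.5° = 40.5°, cable Q is 90° − 35° = 55°.
Weight W = 79.2 × 10 = 792 N acts straight down.
Horizontal: T_P cos 40.5° = T_Q cos 55°  →  T_P = 0.7543 T_Q.
Vertical: T_P sin 40.5° + T_Q sin 55° = 792.
Substituting the horizontal relation into the vertical equation gives 1.309 T_Q = 792, so T_Q = 605 N.

T_Q ≈ 605 N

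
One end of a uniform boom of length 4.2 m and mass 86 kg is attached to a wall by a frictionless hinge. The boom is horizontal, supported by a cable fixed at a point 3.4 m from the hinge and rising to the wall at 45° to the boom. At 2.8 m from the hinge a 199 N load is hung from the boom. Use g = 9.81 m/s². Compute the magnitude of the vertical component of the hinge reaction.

Take torques about the hinge: T sin 45° · 3.4 = 86×9.81×2.1 + 199×2.8 = 2328.9 N·m.
So T = 2328.9 / (0.7071 × 3.4) = 968.69 N.
ΣF_y = 0: H_y = (86×9.81 + 199) − T sin 45° = 1042.7 − 684.97 = 357.69 N.

|H_y| ≈ 358 N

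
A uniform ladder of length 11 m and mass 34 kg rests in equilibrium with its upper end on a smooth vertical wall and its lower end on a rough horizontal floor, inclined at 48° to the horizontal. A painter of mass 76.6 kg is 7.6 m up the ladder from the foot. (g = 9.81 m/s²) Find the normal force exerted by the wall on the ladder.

Torques about the foot: N_wall · 11 sin 48° = 34×9.81×5.5 cos 48° + 76.6×9.81×7.6 cos 48° → N_wall = 617.63 N.

N_wall ≈ 618 N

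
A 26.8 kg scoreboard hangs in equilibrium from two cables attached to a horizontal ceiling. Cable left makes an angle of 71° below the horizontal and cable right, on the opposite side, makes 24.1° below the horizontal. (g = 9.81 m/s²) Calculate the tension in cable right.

T_right ≈ 85.9 N

Weight W = 26.8 × 9.81 = 262.9 N acts straight down.
Horizontal: T_left cos 71° = T_right cos 24.1°  →  T_left = 2.804 T_right.
Vertical: T_left sin 71° + T_right sin 24.1° = 262.9.
Substituting the horizontal relation into the vertical equation gives 3.059 T_right = 262.9, so T_right = 85.93 N.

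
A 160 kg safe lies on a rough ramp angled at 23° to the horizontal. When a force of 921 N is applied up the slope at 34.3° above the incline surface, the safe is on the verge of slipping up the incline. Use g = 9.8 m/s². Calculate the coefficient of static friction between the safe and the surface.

On the verge of sliding up the incline, friction is at its maximum μN and acts down the slope.
Perpendicular to incline: N = W cos 23° − P sin 34.3° = 1443 − 519 = 924.3 N.
Along incline: P cos 34.3° − μN = W sin 23° → μ = −(W sin 23° − P cos 34.3°) / N = 0.1603.

μ ≈ 0.160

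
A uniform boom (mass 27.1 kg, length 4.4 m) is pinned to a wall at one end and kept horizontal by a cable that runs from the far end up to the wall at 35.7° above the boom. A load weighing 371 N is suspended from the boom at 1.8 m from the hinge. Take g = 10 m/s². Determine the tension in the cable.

Take torques about the hinge: T sin 35.7° · 4.4 = 27.1×10×2.2 + 371×1.8 = 1264 N·m.
So T = 1264 / (0.5835 × 4.4) = 492.29 N.

T ≈ 492 N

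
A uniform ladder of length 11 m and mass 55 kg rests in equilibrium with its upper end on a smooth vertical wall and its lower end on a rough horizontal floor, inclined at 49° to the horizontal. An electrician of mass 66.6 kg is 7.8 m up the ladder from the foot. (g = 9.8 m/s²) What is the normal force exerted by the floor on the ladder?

ΣF_y = 0: N_floor = 55×9.8 + 66.6×9.8 = 1191.7 N.

N_floor ≈ 1190 N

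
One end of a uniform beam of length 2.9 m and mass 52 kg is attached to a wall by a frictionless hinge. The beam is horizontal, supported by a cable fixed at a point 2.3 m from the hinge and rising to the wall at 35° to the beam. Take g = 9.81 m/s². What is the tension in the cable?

T ≈ 561 N

Take torques about the hinge: T sin 35° · 2.3 = 52×9.81×1.45 = 739.67 N·m.
So T = 739.67 / (0.5736 × 2.3) = 560.69 N.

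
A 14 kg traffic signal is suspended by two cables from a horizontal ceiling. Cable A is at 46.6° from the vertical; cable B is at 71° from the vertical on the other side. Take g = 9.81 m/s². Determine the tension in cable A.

Angles from the horizontal: cable A is 90° − 46.6° = 43.4°, cable B is 90° − 71° = 19°.
Weight W = 14 × 9.81 = 137.3 N acts straight down.
Horizontal: T_A cos 43.4° = T_B cos 19°  →  T_B = 0.7684 T_A.
Vertical: T_A sin 43.4° + T_B sin 19° = 137.3.
Substituting the horizontal relation into the vertical equation gives 0.9373 T_A = 137.3, so T_A = 146.5 N.

T_A ≈ 147 N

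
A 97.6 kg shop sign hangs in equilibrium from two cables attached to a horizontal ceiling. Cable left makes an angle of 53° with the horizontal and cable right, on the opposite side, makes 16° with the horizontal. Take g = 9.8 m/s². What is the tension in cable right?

Weight W = 97.6 × 9.8 = 956.5 N acts straight down.
Horizontal: T_left cos 53° = T_right cos 16°  →  T_left = 1.597 T_right.
Vertical: T_left sin 53° + T_right sin 16° = 956.5.
Substituting the horizontal relation into the vertical equation gives 1.551 T_right = 956.5, so T_right = 616.6 N.

T_right ≈ 617 N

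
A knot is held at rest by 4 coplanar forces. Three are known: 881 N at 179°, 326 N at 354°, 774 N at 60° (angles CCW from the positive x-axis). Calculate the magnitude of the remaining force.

Sum the known components: ΣF_x = -169.7 N, ΣF_y = 651.6 N.
For equilibrium the remaining force must supply (−ΣF_x, −ΣF_y) = (169.7, -651.6) N.
Magnitude = √((169.7)² + (-651.6)²) = 673.3 N; direction = atan2(-651.6, 169.7) = 284.6°.

F ≈ 673 N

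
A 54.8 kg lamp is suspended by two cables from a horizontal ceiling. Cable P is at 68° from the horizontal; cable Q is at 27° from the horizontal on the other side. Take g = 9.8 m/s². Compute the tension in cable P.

Weight W = 54.8 × 9.8 = 537 N acts straight down.
Horizontal: T_P cos 68° = T_Q cos 27°  →  T_Q = 0.4204 T_P.
Vertical: T_P sin 68° + T_Q sin 27° = 537.
Substituting the horizontal relation into the vertical equation gives 1.118 T_P = 537, so T_P = 480.3 N.

T_P ≈ 480 N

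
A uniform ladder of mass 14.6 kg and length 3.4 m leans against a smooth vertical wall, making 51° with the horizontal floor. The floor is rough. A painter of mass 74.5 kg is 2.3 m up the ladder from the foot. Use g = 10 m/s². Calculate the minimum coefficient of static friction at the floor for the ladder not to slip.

ΣF_y = 0: N_floor = 14.6×10 + 74.5×10 = 891 N.
Torques about the foot: N_wall · 3.4 sin 51° = 14.6×10×1.7 cos 51° + 74.5×10×2.3 cos 51° → N_wall = 467.22 N.
ΣF_x = 0: f_floor = N_wall = 467.22 N.
μ_min = f_floor / N_floor = 467.22 / 891 = 0.5244.

μ_min ≈ 0.524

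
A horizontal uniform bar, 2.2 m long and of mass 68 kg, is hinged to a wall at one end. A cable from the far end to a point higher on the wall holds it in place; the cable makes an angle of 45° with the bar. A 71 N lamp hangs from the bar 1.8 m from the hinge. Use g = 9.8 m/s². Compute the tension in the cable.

Take torques about the hinge: T sin 45° · 2.2 = 68×9.8×1.1 + 71×1.8 = 860.84 N·m.
So T = 860.84 / (0.7071 × 2.2) = 553.37 N.

T ≈ 553 N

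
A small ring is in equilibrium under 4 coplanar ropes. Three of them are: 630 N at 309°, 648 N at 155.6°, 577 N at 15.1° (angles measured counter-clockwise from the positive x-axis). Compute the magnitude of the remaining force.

Sum the known components: ΣF_x = 363.4 N, ΣF_y = -71.6 N.
For equilibrium the remaining force must supply (−ΣF_x, −ΣF_y) = (-363.4, 71.6) N.
Magnitude = √((-363.4)² + (71.6)²) = 370.4 N; direction = atan2(71.6, -363.4) = 168.9°.

F ≈ 370 N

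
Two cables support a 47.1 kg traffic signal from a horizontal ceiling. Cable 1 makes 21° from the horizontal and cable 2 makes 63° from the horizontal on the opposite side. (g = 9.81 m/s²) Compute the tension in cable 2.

T_2 ≈ 434 N

Weight W = 47.1 × 9.81 = 462.1 N acts straight down.
Horizontal: T_1 cos 21° = T_2 cos 63°  →  T_1 = 0.4863 T_2.
Vertical: T_1 sin 21° + T_2 sin 63° = 462.1.
Substituting the horizontal relation into the vertical equation gives 1.065 T_2 = 462.1, so T_2 = 433.7 N.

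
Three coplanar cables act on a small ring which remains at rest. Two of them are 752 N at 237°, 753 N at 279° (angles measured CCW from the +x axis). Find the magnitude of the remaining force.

Sum the known components: ΣF_x = -291.8 N, ΣF_y = -1374 N.
For equilibrium the remaining force must supply (−ΣF_x, −ΣF_y) = (291.8, 1374) N.
Magnitude = √((291.8)² + (1374)²) = 1405 N; direction = atan2(1374, 291.8) = 78.0°.

F ≈ 1410 N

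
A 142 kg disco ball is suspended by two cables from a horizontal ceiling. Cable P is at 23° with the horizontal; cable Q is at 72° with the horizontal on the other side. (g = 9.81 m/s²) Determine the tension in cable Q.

Weight W = 142 × 9.81 = 1393 N acts straight down.
Horizontal: T_P cos 23° = T_Q cos 72°  →  T_P = 0.3357 T_Q.
Vertical: T_P sin 23° + T_Q sin 72° = 1393.
Substituting the horizontal relation into the vertical equation gives 1.082 T_Q = 1393, so T_Q = 1287 N.

T_Q ≈ 1290 N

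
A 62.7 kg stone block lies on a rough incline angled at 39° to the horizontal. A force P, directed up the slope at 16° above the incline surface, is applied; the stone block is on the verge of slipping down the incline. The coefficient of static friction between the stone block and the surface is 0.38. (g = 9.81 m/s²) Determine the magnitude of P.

P ≈ 240 N

On the verge of sliding down the incline, friction equals μN and acts up the slope.
Perpendicular: N + P sin 16° = W cos 39° = 478 N.
Along incline: P cos 16° + μN = W sin 39° with W sin 39° = 387.1 N.
Solving the pair for P and N: P = 239.9 N, N = 411.9 N (and f = μN = 156.5 N).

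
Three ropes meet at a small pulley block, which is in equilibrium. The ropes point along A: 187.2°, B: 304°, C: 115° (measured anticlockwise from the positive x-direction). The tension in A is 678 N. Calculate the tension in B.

Resolve: ΣF_x = 678 cos 187.2° + T_B cos 304° + T_C cos 115° = 0.
        ΣF_y = 678 sin 187.2° + T_B sin 304° + T_C sin 115° = 0.
The known terms sum to (-672.7, -84.98) N, so 0.5592 T_B − 0.4226 T_C = 672.7 and -0.8290 T_B + 0.9063 T_C = 84.98.
Solving simultaneously: T_B = 4127 N, T_C = 3869 N.

T_B ≈ 4130 N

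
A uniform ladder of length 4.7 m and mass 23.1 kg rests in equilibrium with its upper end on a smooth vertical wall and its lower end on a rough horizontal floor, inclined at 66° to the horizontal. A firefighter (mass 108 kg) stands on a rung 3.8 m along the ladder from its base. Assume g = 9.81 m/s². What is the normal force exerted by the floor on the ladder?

N_floor ≈ 1290 N

ΣF_y = 0: N_floor = 23.1×9.81 + 108×9.81 = 1286.1 N.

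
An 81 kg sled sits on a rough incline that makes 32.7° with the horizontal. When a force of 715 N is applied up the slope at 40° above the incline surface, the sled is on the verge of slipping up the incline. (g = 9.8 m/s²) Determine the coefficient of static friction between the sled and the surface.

μ ≈ 0.570

On the verge of sliding up the incline, friction is at its maximum μN and acts down the slope.
Perpendicular to incline: N = W cos 32.7° − P sin 40° = 668 − 459.6 = 208.4 N.
Along incline: P cos 40° − μN = W sin 32.7° → μ = −(W sin 32.7° − P cos 40°) / N = 0.5704.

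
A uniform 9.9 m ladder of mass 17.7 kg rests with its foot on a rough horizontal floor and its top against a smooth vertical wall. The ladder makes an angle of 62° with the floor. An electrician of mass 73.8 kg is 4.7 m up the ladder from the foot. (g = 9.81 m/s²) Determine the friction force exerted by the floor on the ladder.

Torques about the foot: N_wall · 9.9 sin 62° = 17.7×9.81×4.95 cos 62° + 73.8×9.81×4.7 cos 62° → N_wall = 228.91 N.
ΣF_x = 0: f_floor = N_wall = 228.91 N.

f ≈ 229 N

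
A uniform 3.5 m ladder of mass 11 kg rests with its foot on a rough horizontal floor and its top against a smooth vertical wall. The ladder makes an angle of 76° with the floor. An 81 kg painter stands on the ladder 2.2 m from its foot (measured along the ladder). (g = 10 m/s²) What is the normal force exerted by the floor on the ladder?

ΣF_y = 0: N_floor = 11×10 + 81×10 = 920 N.

N_floor ≈ 920 N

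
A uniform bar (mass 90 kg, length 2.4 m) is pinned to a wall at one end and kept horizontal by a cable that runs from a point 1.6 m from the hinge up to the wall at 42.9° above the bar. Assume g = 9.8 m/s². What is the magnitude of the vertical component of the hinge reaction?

Take torques about the hinge: T sin 42.9° · 1.6 = 90×9.8×1.2 = 1058.4 N·m.
So T = 1058.4 / (0.6807 × 1.6) = 971.76 N.
ΣF_y = 0: H_y = (90×9.8) − T sin 42.9° = 882 − 661.5 = 220.5 N.

|H_y| ≈ 220 N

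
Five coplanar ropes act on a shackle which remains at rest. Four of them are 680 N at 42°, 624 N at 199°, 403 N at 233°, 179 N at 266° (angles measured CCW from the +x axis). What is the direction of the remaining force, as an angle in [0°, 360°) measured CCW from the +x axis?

θ ≈ 36.2°

Sum the known components: ΣF_x = -339.7 N, ΣF_y = -248.6 N.
For equilibrium the remaining force must supply (−ΣF_x, −ΣF_y) = (339.7, 248.6) N.
Magnitude = √((339.7)² + (248.6)²) = 420.9 N; direction = atan2(248.6, 339.7) = 36.2°.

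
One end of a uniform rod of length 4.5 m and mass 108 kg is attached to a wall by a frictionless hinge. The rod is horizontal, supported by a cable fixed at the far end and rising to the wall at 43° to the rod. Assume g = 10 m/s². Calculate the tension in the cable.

T ≈ 792 N

Take torques about the hinge: T sin 43° · 4.5 = 108×10×2.25 = 2430 N·m.
So T = 2430 / (0.6820 × 4.5) = 791.79 N.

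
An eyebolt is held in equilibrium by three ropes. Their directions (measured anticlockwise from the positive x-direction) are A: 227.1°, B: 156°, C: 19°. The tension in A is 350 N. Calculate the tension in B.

T_B ≈ 242 N

Resolve: ΣF_x = 350 cos 227.1° + T_B cos 156° + T_C cos 19° = 0.
        ΣF_y = 350 sin 227.1° + T_B sin 156° + T_C sin 19° = 0.
The known terms sum to (-238.3, -256.4) N, so -0.9135 T_B + 0.9455 T_C = 238.3 and 0.4067 T_B + 0.3256 T_C = 256.4.
Solving simultaneously: T_B = 241.7 N, T_C = 485.5 N.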